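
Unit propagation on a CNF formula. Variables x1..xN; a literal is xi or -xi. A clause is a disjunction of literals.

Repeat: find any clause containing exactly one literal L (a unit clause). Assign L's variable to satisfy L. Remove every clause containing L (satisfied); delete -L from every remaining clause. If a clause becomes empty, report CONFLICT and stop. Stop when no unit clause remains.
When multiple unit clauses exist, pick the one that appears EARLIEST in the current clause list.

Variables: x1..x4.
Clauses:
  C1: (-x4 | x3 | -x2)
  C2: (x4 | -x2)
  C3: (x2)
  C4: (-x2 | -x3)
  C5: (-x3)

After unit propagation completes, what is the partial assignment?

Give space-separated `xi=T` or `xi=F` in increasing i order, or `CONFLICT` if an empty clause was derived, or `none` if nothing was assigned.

unit clause [2] forces x2=T; simplify:
  drop -2 from [-4, 3, -2] -> [-4, 3]
  drop -2 from [4, -2] -> [4]
  drop -2 from [-2, -3] -> [-3]
  satisfied 1 clause(s); 4 remain; assigned so far: [2]
unit clause [4] forces x4=T; simplify:
  drop -4 from [-4, 3] -> [3]
  satisfied 1 clause(s); 3 remain; assigned so far: [2, 4]
unit clause [3] forces x3=T; simplify:
  drop -3 from [-3] -> [] (empty!)
  drop -3 from [-3] -> [] (empty!)
  satisfied 1 clause(s); 2 remain; assigned so far: [2, 3, 4]
CONFLICT (empty clause)

Answer: CONFLICT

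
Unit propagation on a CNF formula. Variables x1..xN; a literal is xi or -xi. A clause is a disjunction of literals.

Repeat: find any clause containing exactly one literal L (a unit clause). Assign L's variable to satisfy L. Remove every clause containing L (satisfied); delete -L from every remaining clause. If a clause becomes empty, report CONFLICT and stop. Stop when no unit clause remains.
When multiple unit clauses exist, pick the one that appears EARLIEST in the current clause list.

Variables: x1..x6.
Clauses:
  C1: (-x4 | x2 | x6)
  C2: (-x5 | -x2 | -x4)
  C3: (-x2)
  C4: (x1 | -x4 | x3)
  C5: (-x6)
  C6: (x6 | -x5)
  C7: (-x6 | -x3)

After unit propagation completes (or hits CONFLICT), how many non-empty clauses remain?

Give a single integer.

Answer: 0

Derivation:
unit clause [-2] forces x2=F; simplify:
  drop 2 from [-4, 2, 6] -> [-4, 6]
  satisfied 2 clause(s); 5 remain; assigned so far: [2]
unit clause [-6] forces x6=F; simplify:
  drop 6 from [-4, 6] -> [-4]
  drop 6 from [6, -5] -> [-5]
  satisfied 2 clause(s); 3 remain; assigned so far: [2, 6]
unit clause [-4] forces x4=F; simplify:
  satisfied 2 clause(s); 1 remain; assigned so far: [2, 4, 6]
unit clause [-5] forces x5=F; simplify:
  satisfied 1 clause(s); 0 remain; assigned so far: [2, 4, 5, 6]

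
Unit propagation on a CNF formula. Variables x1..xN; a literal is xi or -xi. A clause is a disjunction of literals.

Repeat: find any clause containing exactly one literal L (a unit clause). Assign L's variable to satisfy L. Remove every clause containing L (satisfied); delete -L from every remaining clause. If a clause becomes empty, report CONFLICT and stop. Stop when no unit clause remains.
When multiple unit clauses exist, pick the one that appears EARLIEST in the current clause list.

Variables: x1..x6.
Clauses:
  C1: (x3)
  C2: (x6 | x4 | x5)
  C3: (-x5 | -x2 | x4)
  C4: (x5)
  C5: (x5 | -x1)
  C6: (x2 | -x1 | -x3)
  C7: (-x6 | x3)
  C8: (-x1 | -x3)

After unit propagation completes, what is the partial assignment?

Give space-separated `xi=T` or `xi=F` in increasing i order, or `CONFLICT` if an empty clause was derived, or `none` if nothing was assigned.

unit clause [3] forces x3=T; simplify:
  drop -3 from [2, -1, -3] -> [2, -1]
  drop -3 from [-1, -3] -> [-1]
  satisfied 2 clause(s); 6 remain; assigned so far: [3]
unit clause [5] forces x5=T; simplify:
  drop -5 from [-5, -2, 4] -> [-2, 4]
  satisfied 3 clause(s); 3 remain; assigned so far: [3, 5]
unit clause [-1] forces x1=F; simplify:
  satisfied 2 clause(s); 1 remain; assigned so far: [1, 3, 5]

Answer: x1=F x3=T x5=T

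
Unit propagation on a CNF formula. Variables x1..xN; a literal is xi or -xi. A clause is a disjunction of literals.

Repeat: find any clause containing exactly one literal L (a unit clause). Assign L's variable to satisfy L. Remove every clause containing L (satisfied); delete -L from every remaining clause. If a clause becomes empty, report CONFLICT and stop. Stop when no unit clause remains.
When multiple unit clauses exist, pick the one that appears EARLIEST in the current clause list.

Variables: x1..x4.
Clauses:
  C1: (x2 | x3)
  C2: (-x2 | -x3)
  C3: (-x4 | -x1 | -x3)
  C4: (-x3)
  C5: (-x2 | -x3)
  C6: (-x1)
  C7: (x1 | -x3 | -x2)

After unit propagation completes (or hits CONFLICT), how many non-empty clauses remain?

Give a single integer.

unit clause [-3] forces x3=F; simplify:
  drop 3 from [2, 3] -> [2]
  satisfied 5 clause(s); 2 remain; assigned so far: [3]
unit clause [2] forces x2=T; simplify:
  satisfied 1 clause(s); 1 remain; assigned so far: [2, 3]
unit clause [-1] forces x1=F; simplify:
  satisfied 1 clause(s); 0 remain; assigned so far: [1, 2, 3]

Answer: 0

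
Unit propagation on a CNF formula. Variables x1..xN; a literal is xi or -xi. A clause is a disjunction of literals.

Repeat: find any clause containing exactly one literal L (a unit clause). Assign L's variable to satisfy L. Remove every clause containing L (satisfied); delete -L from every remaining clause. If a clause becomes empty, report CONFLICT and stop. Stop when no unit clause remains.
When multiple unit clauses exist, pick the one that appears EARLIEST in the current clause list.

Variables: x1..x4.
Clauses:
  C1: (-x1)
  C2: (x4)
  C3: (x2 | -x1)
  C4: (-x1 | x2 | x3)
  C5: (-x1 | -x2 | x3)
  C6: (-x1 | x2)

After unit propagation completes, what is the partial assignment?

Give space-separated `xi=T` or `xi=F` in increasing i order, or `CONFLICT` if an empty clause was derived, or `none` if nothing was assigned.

Answer: x1=F x4=T

Derivation:
unit clause [-1] forces x1=F; simplify:
  satisfied 5 clause(s); 1 remain; assigned so far: [1]
unit clause [4] forces x4=T; simplify:
  satisfied 1 clause(s); 0 remain; assigned so far: [1, 4]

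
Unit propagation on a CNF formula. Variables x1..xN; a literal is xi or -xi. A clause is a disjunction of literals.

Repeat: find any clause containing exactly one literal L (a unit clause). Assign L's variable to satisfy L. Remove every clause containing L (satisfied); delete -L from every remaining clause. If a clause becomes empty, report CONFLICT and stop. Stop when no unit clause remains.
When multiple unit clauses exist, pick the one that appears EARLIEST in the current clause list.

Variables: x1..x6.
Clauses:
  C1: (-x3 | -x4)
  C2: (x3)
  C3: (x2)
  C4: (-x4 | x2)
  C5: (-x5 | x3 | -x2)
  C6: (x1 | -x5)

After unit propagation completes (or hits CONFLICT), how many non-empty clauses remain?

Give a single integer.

unit clause [3] forces x3=T; simplify:
  drop -3 from [-3, -4] -> [-4]
  satisfied 2 clause(s); 4 remain; assigned so far: [3]
unit clause [-4] forces x4=F; simplify:
  satisfied 2 clause(s); 2 remain; assigned so far: [3, 4]
unit clause [2] forces x2=T; simplify:
  satisfied 1 clause(s); 1 remain; assigned so far: [2, 3, 4]

Answer: 1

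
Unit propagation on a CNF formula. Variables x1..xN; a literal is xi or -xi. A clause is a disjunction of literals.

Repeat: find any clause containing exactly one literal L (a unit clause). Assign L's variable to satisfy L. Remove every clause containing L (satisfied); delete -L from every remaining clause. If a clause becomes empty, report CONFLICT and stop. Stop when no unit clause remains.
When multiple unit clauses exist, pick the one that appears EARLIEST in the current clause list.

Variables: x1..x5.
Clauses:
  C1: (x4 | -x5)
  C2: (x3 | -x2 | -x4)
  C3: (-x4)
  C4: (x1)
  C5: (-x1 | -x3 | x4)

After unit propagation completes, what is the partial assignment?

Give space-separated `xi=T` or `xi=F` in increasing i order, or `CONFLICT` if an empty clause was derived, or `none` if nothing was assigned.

unit clause [-4] forces x4=F; simplify:
  drop 4 from [4, -5] -> [-5]
  drop 4 from [-1, -3, 4] -> [-1, -3]
  satisfied 2 clause(s); 3 remain; assigned so far: [4]
unit clause [-5] forces x5=F; simplify:
  satisfied 1 clause(s); 2 remain; assigned so far: [4, 5]
unit clause [1] forces x1=T; simplify:
  drop -1 from [-1, -3] -> [-3]
  satisfied 1 clause(s); 1 remain; assigned so far: [1, 4, 5]
unit clause [-3] forces x3=F; simplify:
  satisfied 1 clause(s); 0 remain; assigned so far: [1, 3, 4, 5]

Answer: x1=T x3=F x4=F x5=F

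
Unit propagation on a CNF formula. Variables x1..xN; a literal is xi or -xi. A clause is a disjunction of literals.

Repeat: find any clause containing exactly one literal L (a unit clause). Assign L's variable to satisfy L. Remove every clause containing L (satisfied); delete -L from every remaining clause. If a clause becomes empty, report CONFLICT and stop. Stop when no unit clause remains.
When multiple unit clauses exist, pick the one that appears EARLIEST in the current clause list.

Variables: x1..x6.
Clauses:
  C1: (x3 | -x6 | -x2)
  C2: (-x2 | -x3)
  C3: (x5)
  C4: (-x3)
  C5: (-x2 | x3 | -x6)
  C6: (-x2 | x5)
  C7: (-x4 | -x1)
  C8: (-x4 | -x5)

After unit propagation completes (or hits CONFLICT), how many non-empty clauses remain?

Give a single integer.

unit clause [5] forces x5=T; simplify:
  drop -5 from [-4, -5] -> [-4]
  satisfied 2 clause(s); 6 remain; assigned so far: [5]
unit clause [-3] forces x3=F; simplify:
  drop 3 from [3, -6, -2] -> [-6, -2]
  drop 3 from [-2, 3, -6] -> [-2, -6]
  satisfied 2 clause(s); 4 remain; assigned so far: [3, 5]
unit clause [-4] forces x4=F; simplify:
  satisfied 2 clause(s); 2 remain; assigned so far: [3, 4, 5]

Answer: 2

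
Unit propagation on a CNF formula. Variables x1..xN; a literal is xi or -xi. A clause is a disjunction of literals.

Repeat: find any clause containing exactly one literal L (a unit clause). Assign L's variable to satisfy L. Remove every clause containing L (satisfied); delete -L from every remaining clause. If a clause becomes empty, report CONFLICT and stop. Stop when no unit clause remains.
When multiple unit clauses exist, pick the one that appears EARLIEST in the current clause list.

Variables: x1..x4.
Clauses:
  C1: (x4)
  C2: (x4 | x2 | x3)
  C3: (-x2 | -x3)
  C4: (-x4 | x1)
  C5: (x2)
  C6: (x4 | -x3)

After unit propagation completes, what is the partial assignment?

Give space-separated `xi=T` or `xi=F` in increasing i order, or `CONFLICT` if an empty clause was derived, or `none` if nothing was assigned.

unit clause [4] forces x4=T; simplify:
  drop -4 from [-4, 1] -> [1]
  satisfied 3 clause(s); 3 remain; assigned so far: [4]
unit clause [1] forces x1=T; simplify:
  satisfied 1 clause(s); 2 remain; assigned so far: [1, 4]
unit clause [2] forces x2=T; simplify:
  drop -2 from [-2, -3] -> [-3]
  satisfied 1 clause(s); 1 remain; assigned so far: [1, 2, 4]
unit clause [-3] forces x3=F; simplify:
  satisfied 1 clause(s); 0 remain; assigned so far: [1, 2, 3, 4]

Answer: x1=T x2=T x3=F x4=T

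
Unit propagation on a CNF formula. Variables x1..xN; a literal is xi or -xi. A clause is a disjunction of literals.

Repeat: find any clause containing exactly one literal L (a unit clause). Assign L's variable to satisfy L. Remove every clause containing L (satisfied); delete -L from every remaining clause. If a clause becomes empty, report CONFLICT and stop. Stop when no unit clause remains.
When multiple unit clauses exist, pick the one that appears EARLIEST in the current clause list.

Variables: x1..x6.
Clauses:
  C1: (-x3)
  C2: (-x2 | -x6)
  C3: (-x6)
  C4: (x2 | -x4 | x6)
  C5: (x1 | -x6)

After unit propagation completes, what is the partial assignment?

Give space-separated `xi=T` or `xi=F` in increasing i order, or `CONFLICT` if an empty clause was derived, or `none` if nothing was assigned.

Answer: x3=F x6=F

Derivation:
unit clause [-3] forces x3=F; simplify:
  satisfied 1 clause(s); 4 remain; assigned so far: [3]
unit clause [-6] forces x6=F; simplify:
  drop 6 from [2, -4, 6] -> [2, -4]
  satisfied 3 clause(s); 1 remain; assigned so far: [3, 6]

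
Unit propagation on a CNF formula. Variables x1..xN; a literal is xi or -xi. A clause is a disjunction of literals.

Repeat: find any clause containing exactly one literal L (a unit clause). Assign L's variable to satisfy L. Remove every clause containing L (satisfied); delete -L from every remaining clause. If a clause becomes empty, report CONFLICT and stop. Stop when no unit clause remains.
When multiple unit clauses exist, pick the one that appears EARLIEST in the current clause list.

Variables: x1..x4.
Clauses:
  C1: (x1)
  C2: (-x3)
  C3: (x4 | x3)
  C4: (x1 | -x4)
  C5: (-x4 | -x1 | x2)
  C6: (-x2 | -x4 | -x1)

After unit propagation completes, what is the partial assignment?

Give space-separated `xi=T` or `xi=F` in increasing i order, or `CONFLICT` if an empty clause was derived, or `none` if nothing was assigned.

unit clause [1] forces x1=T; simplify:
  drop -1 from [-4, -1, 2] -> [-4, 2]
  drop -1 from [-2, -4, -1] -> [-2, -4]
  satisfied 2 clause(s); 4 remain; assigned so far: [1]
unit clause [-3] forces x3=F; simplify:
  drop 3 from [4, 3] -> [4]
  satisfied 1 clause(s); 3 remain; assigned so far: [1, 3]
unit clause [4] forces x4=T; simplify:
  drop -4 from [-4, 2] -> [2]
  drop -4 from [-2, -4] -> [-2]
  satisfied 1 clause(s); 2 remain; assigned so far: [1, 3, 4]
unit clause [2] forces x2=T; simplify:
  drop -2 from [-2] -> [] (empty!)
  satisfied 1 clause(s); 1 remain; assigned so far: [1, 2, 3, 4]
CONFLICT (empty clause)

Answer: CONFLICT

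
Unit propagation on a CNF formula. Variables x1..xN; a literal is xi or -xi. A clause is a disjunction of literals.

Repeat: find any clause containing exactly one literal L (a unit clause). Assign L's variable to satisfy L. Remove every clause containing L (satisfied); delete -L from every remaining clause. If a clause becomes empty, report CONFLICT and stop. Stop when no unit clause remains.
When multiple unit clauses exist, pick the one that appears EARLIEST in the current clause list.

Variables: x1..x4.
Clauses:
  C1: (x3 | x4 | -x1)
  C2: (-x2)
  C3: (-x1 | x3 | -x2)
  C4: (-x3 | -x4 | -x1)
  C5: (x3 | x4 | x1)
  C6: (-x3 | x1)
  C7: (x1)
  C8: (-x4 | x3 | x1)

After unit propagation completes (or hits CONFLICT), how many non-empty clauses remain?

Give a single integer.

unit clause [-2] forces x2=F; simplify:
  satisfied 2 clause(s); 6 remain; assigned so far: [2]
unit clause [1] forces x1=T; simplify:
  drop -1 from [3, 4, -1] -> [3, 4]
  drop -1 from [-3, -4, -1] -> [-3, -4]
  satisfied 4 clause(s); 2 remain; assigned so far: [1, 2]

Answer: 2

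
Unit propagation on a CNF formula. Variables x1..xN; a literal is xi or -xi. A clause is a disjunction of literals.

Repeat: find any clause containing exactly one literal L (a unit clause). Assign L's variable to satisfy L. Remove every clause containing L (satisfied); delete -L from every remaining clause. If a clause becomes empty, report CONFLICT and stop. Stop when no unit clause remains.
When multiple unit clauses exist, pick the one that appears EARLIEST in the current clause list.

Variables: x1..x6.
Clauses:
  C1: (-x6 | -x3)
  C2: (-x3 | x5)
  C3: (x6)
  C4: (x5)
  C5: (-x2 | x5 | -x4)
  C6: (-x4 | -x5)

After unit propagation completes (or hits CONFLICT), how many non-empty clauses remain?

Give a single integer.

unit clause [6] forces x6=T; simplify:
  drop -6 from [-6, -3] -> [-3]
  satisfied 1 clause(s); 5 remain; assigned so far: [6]
unit clause [-3] forces x3=F; simplify:
  satisfied 2 clause(s); 3 remain; assigned so far: [3, 6]
unit clause [5] forces x5=T; simplify:
  drop -5 from [-4, -5] -> [-4]
  satisfied 2 clause(s); 1 remain; assigned so far: [3, 5, 6]
unit clause [-4] forces x4=F; simplify:
  satisfied 1 clause(s); 0 remain; assigned so far: [3, 4, 5, 6]

Answer: 0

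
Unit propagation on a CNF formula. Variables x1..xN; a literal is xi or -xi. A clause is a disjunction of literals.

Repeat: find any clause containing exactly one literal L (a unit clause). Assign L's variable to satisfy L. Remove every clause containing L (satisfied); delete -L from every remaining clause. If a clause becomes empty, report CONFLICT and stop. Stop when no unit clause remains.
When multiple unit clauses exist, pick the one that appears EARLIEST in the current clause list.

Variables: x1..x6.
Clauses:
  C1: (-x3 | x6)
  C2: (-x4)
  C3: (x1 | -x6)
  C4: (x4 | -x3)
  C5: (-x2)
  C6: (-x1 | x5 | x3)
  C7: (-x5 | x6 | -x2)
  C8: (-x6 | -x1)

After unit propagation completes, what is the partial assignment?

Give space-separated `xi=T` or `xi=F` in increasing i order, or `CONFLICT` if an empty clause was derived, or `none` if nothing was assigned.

unit clause [-4] forces x4=F; simplify:
  drop 4 from [4, -3] -> [-3]
  satisfied 1 clause(s); 7 remain; assigned so far: [4]
unit clause [-3] forces x3=F; simplify:
  drop 3 from [-1, 5, 3] -> [-1, 5]
  satisfied 2 clause(s); 5 remain; assigned so far: [3, 4]
unit clause [-2] forces x2=F; simplify:
  satisfied 2 clause(s); 3 remain; assigned so far: [2, 3, 4]

Answer: x2=F x3=F x4=F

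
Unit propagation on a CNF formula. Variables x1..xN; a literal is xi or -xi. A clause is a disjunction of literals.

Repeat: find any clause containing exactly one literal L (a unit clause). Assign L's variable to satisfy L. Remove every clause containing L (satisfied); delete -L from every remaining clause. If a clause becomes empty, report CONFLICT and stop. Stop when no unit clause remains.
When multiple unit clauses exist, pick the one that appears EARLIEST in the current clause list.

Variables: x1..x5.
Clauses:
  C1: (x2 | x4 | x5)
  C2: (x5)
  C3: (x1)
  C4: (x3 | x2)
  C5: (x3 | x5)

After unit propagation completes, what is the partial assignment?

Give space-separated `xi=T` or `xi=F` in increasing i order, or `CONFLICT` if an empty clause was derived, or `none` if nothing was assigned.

unit clause [5] forces x5=T; simplify:
  satisfied 3 clause(s); 2 remain; assigned so far: [5]
unit clause [1] forces x1=T; simplify:
  satisfied 1 clause(s); 1 remain; assigned so far: [1, 5]

Answer: x1=T x5=T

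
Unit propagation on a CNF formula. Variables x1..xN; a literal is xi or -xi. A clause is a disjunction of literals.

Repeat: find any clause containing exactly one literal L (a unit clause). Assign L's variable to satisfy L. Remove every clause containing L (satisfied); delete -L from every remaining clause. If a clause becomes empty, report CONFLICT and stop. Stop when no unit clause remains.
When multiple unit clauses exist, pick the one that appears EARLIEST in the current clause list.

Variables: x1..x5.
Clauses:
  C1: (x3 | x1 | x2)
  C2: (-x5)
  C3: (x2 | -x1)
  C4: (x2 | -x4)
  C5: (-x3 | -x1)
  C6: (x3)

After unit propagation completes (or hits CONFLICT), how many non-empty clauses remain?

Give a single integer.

unit clause [-5] forces x5=F; simplify:
  satisfied 1 clause(s); 5 remain; assigned so far: [5]
unit clause [3] forces x3=T; simplify:
  drop -3 from [-3, -1] -> [-1]
  satisfied 2 clause(s); 3 remain; assigned so far: [3, 5]
unit clause [-1] forces x1=F; simplify:
  satisfied 2 clause(s); 1 remain; assigned so far: [1, 3, 5]

Answer: 1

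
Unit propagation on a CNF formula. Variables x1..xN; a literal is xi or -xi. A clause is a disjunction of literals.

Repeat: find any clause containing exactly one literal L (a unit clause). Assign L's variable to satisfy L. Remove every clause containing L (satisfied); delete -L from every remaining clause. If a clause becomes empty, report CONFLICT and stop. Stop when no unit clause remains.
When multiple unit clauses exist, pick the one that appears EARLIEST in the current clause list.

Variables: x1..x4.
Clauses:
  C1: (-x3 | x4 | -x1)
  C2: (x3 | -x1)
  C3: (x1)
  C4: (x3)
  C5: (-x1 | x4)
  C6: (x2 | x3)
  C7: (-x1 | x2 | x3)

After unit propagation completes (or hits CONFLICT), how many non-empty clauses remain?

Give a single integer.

unit clause [1] forces x1=T; simplify:
  drop -1 from [-3, 4, -1] -> [-3, 4]
  drop -1 from [3, -1] -> [3]
  drop -1 from [-1, 4] -> [4]
  drop -1 from [-1, 2, 3] -> [2, 3]
  satisfied 1 clause(s); 6 remain; assigned so far: [1]
unit clause [3] forces x3=T; simplify:
  drop -3 from [-3, 4] -> [4]
  satisfied 4 clause(s); 2 remain; assigned so far: [1, 3]
unit clause [4] forces x4=T; simplify:
  satisfied 2 clause(s); 0 remain; assigned so far: [1, 3, 4]

Answer: 0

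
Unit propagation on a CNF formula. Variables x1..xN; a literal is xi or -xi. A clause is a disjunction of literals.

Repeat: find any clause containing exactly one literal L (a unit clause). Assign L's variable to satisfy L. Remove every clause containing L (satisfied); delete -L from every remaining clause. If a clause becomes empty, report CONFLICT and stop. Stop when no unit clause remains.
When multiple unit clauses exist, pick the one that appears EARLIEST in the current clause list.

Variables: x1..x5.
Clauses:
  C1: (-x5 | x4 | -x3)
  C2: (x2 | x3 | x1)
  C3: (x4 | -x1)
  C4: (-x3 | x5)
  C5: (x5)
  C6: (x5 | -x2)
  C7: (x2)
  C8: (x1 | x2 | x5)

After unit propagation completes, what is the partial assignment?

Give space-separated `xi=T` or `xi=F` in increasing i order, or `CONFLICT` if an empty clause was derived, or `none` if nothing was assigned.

unit clause [5] forces x5=T; simplify:
  drop -5 from [-5, 4, -3] -> [4, -3]
  satisfied 4 clause(s); 4 remain; assigned so far: [5]
unit clause [2] forces x2=T; simplify:
  satisfied 2 clause(s); 2 remain; assigned so far: [2, 5]

Answer: x2=T x5=T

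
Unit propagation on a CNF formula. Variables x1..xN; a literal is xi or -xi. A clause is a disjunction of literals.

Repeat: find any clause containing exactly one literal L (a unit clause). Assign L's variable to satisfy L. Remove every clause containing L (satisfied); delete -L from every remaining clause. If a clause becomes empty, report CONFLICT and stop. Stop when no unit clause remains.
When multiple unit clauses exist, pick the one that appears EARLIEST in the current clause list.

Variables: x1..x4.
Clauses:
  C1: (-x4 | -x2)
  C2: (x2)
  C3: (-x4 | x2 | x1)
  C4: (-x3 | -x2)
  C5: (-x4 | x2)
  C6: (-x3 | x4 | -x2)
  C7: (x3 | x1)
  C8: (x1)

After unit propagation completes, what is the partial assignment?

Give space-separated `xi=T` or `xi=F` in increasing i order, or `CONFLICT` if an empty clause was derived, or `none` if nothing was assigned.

unit clause [2] forces x2=T; simplify:
  drop -2 from [-4, -2] -> [-4]
  drop -2 from [-3, -2] -> [-3]
  drop -2 from [-3, 4, -2] -> [-3, 4]
  satisfied 3 clause(s); 5 remain; assigned so far: [2]
unit clause [-4] forces x4=F; simplify:
  drop 4 from [-3, 4] -> [-3]
  satisfied 1 clause(s); 4 remain; assigned so far: [2, 4]
unit clause [-3] forces x3=F; simplify:
  drop 3 from [3, 1] -> [1]
  satisfied 2 clause(s); 2 remain; assigned so far: [2, 3, 4]
unit clause [1] forces x1=T; simplify:
  satisfied 2 clause(s); 0 remain; assigned so far: [1, 2, 3, 4]

Answer: x1=T x2=T x3=F x4=F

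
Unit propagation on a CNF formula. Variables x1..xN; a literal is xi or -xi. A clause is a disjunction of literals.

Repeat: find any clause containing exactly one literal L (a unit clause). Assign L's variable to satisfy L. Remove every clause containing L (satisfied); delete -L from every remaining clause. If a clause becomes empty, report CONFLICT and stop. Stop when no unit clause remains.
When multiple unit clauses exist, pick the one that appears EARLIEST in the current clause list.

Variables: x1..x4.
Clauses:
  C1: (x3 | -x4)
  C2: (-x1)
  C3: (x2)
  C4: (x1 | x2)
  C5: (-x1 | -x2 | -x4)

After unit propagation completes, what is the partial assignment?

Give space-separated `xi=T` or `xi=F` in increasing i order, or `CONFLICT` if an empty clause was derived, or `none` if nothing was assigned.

unit clause [-1] forces x1=F; simplify:
  drop 1 from [1, 2] -> [2]
  satisfied 2 clause(s); 3 remain; assigned so far: [1]
unit clause [2] forces x2=T; simplify:
  satisfied 2 clause(s); 1 remain; assigned so far: [1, 2]

Answer: x1=F x2=T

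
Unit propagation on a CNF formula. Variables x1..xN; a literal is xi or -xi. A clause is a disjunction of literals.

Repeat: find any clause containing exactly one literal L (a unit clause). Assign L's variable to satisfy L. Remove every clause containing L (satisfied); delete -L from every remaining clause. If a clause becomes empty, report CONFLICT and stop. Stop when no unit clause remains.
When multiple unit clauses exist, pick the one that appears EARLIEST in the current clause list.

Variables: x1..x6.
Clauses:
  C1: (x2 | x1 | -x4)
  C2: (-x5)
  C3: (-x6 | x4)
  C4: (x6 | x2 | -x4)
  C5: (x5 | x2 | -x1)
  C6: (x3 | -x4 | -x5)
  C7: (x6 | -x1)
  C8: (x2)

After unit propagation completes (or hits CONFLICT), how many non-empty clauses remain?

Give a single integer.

Answer: 2

Derivation:
unit clause [-5] forces x5=F; simplify:
  drop 5 from [5, 2, -1] -> [2, -1]
  satisfied 2 clause(s); 6 remain; assigned so far: [5]
unit clause [2] forces x2=T; simplify:
  satisfied 4 clause(s); 2 remain; assigned so far: [2, 5]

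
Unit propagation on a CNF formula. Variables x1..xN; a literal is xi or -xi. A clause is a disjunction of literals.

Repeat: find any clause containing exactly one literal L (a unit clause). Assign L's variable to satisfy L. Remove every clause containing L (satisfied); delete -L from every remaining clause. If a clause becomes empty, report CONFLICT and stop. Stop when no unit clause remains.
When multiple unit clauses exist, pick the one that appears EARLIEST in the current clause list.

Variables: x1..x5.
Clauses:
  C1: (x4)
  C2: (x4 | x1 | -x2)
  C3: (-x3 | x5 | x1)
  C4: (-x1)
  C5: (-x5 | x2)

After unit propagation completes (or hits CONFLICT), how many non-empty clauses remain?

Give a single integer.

unit clause [4] forces x4=T; simplify:
  satisfied 2 clause(s); 3 remain; assigned so far: [4]
unit clause [-1] forces x1=F; simplify:
  drop 1 from [-3, 5, 1] -> [-3, 5]
  satisfied 1 clause(s); 2 remain; assigned so far: [1, 4]

Answer: 2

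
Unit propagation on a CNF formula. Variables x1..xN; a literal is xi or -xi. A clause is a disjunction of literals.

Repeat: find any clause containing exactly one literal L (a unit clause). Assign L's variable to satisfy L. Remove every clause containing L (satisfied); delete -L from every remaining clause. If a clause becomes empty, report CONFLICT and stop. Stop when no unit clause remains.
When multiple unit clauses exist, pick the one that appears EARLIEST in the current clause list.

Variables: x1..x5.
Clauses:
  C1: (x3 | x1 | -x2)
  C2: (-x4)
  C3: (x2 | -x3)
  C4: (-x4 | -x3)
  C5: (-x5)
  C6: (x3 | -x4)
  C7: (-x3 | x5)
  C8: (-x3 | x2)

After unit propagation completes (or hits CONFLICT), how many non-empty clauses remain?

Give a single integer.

Answer: 1

Derivation:
unit clause [-4] forces x4=F; simplify:
  satisfied 3 clause(s); 5 remain; assigned so far: [4]
unit clause [-5] forces x5=F; simplify:
  drop 5 from [-3, 5] -> [-3]
  satisfied 1 clause(s); 4 remain; assigned so far: [4, 5]
unit clause [-3] forces x3=F; simplify:
  drop 3 from [3, 1, -2] -> [1, -2]
  satisfied 3 clause(s); 1 remain; assigned so far: [3, 4, 5]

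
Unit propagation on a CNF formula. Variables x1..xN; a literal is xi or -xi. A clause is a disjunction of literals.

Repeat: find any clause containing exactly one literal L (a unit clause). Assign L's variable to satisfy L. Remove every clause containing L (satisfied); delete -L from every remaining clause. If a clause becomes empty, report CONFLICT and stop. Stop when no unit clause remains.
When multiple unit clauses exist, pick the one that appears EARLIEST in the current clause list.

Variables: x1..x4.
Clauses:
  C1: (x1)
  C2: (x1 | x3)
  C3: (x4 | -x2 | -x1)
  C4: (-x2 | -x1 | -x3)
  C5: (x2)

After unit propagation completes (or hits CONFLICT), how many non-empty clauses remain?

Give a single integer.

unit clause [1] forces x1=T; simplify:
  drop -1 from [4, -2, -1] -> [4, -2]
  drop -1 from [-2, -1, -3] -> [-2, -3]
  satisfied 2 clause(s); 3 remain; assigned so far: [1]
unit clause [2] forces x2=T; simplify:
  drop -2 from [4, -2] -> [4]
  drop -2 from [-2, -3] -> [-3]
  satisfied 1 clause(s); 2 remain; assigned so far: [1, 2]
unit clause [4] forces x4=T; simplify:
  satisfied 1 clause(s); 1 remain; assigned so far: [1, 2, 4]
unit clause [-3] forces x3=F; simplify:
  satisfied 1 clause(s); 0 remain; assigned so far: [1, 2, 3, 4]

Answer: 0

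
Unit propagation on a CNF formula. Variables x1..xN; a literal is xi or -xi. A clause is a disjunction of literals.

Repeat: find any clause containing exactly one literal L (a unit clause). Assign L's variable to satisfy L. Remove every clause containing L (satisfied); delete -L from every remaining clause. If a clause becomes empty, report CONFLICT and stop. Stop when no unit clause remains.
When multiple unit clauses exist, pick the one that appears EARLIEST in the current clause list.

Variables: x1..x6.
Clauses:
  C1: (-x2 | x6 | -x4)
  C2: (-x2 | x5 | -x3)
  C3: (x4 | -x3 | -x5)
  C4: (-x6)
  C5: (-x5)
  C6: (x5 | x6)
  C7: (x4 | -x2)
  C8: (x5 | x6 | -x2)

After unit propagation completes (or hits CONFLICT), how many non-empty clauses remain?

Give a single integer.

unit clause [-6] forces x6=F; simplify:
  drop 6 from [-2, 6, -4] -> [-2, -4]
  drop 6 from [5, 6] -> [5]
  drop 6 from [5, 6, -2] -> [5, -2]
  satisfied 1 clause(s); 7 remain; assigned so far: [6]
unit clause [-5] forces x5=F; simplify:
  drop 5 from [-2, 5, -3] -> [-2, -3]
  drop 5 from [5] -> [] (empty!)
  drop 5 from [5, -2] -> [-2]
  satisfied 2 clause(s); 5 remain; assigned so far: [5, 6]
CONFLICT (empty clause)

Answer: 4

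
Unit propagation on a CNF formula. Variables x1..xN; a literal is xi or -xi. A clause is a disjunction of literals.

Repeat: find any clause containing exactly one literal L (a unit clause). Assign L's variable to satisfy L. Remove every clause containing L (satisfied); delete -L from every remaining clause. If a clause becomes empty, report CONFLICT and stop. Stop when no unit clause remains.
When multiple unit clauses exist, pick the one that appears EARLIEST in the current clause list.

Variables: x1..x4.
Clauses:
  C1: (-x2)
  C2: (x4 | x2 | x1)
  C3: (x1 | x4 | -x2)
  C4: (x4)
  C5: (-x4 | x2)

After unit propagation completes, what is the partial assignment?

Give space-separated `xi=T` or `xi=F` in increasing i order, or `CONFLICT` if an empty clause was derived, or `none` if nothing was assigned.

Answer: CONFLICT

Derivation:
unit clause [-2] forces x2=F; simplify:
  drop 2 from [4, 2, 1] -> [4, 1]
  drop 2 from [-4, 2] -> [-4]
  satisfied 2 clause(s); 3 remain; assigned so far: [2]
unit clause [4] forces x4=T; simplify:
  drop -4 from [-4] -> [] (empty!)
  satisfied 2 clause(s); 1 remain; assigned so far: [2, 4]
CONFLICT (empty clause)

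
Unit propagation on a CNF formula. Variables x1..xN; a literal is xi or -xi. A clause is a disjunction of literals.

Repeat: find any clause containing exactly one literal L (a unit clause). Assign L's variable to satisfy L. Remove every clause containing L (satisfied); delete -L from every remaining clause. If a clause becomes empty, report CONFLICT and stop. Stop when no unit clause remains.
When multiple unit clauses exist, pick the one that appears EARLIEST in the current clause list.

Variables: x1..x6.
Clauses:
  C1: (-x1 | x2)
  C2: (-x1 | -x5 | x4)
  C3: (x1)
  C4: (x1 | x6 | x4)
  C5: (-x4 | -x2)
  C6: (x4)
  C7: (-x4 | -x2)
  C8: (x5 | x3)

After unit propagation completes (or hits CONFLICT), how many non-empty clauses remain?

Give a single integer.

Answer: 2

Derivation:
unit clause [1] forces x1=T; simplify:
  drop -1 from [-1, 2] -> [2]
  drop -1 from [-1, -5, 4] -> [-5, 4]
  satisfied 2 clause(s); 6 remain; assigned so far: [1]
unit clause [2] forces x2=T; simplify:
  drop -2 from [-4, -2] -> [-4]
  drop -2 from [-4, -2] -> [-4]
  satisfied 1 clause(s); 5 remain; assigned so far: [1, 2]
unit clause [-4] forces x4=F; simplify:
  drop 4 from [-5, 4] -> [-5]
  drop 4 from [4] -> [] (empty!)
  satisfied 2 clause(s); 3 remain; assigned so far: [1, 2, 4]
CONFLICT (empty clause)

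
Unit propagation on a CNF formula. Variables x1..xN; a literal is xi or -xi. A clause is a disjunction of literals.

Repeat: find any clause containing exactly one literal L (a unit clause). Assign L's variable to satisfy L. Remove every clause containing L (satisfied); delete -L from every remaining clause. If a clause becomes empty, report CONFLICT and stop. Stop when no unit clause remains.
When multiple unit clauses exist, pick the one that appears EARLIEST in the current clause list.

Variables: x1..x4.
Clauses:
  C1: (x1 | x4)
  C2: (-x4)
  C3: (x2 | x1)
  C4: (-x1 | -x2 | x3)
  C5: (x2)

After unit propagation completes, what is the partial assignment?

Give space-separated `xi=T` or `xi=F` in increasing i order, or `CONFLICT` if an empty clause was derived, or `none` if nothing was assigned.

Answer: x1=T x2=T x3=T x4=F

Derivation:
unit clause [-4] forces x4=F; simplify:
  drop 4 from [1, 4] -> [1]
  satisfied 1 clause(s); 4 remain; assigned so far: [4]
unit clause [1] forces x1=T; simplify:
  drop -1 from [-1, -2, 3] -> [-2, 3]
  satisfied 2 clause(s); 2 remain; assigned so far: [1, 4]
unit clause [2] forces x2=T; simplify:
  drop -2 from [-2, 3] -> [3]
  satisfied 1 clause(s); 1 remain; assigned so far: [1, 2, 4]
unit clause [3] forces x3=T; simplify:
  satisfied 1 clause(s); 0 remain; assigned so far: [1, 2, 3, 4]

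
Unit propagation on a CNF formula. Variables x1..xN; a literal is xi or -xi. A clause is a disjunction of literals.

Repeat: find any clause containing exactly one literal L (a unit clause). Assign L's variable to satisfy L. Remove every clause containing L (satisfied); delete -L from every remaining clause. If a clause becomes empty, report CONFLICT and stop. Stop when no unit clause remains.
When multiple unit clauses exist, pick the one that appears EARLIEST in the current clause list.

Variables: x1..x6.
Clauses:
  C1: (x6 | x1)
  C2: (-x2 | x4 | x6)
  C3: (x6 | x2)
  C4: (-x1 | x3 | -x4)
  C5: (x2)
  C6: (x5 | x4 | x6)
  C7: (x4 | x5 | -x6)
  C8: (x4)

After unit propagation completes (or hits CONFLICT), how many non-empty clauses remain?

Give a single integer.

Answer: 2

Derivation:
unit clause [2] forces x2=T; simplify:
  drop -2 from [-2, 4, 6] -> [4, 6]
  satisfied 2 clause(s); 6 remain; assigned so far: [2]
unit clause [4] forces x4=T; simplify:
  drop -4 from [-1, 3, -4] -> [-1, 3]
  satisfied 4 clause(s); 2 remain; assigned so far: [2, 4]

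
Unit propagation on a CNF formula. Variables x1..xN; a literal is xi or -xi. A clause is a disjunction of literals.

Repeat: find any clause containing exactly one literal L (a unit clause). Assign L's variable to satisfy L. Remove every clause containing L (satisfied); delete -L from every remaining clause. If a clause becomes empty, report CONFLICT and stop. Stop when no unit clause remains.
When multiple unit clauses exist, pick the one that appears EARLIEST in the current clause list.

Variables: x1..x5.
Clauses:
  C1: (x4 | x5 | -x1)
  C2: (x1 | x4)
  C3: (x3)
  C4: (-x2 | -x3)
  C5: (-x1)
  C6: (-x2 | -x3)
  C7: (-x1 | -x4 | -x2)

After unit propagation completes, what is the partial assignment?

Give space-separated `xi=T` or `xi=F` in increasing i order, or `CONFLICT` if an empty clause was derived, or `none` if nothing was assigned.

unit clause [3] forces x3=T; simplify:
  drop -3 from [-2, -3] -> [-2]
  drop -3 from [-2, -3] -> [-2]
  satisfied 1 clause(s); 6 remain; assigned so far: [3]
unit clause [-2] forces x2=F; simplify:
  satisfied 3 clause(s); 3 remain; assigned so far: [2, 3]
unit clause [-1] forces x1=F; simplify:
  drop 1 from [1, 4] -> [4]
  satisfied 2 clause(s); 1 remain; assigned so far: [1, 2, 3]
unit clause [4] forces x4=T; simplify:
  satisfied 1 clause(s); 0 remain; assigned so far: [1, 2, 3, 4]

Answer: x1=F x2=F x3=T x4=T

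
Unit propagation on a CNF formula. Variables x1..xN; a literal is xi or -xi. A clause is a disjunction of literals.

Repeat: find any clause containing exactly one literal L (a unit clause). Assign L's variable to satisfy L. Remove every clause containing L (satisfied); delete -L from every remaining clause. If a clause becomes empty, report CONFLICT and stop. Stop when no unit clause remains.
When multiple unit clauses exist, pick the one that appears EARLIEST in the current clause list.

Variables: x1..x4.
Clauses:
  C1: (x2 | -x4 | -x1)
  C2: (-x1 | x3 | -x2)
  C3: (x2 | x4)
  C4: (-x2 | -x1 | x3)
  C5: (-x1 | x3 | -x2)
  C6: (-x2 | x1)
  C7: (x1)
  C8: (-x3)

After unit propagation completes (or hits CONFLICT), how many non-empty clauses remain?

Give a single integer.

Answer: 0

Derivation:
unit clause [1] forces x1=T; simplify:
  drop -1 from [2, -4, -1] -> [2, -4]
  drop -1 from [-1, 3, -2] -> [3, -2]
  drop -1 from [-2, -1, 3] -> [-2, 3]
  drop -1 from [-1, 3, -2] -> [3, -2]
  satisfied 2 clause(s); 6 remain; assigned so far: [1]
unit clause [-3] forces x3=F; simplify:
  drop 3 from [3, -2] -> [-2]
  drop 3 from [-2, 3] -> [-2]
  drop 3 from [3, -2] -> [-2]
  satisfied 1 clause(s); 5 remain; assigned so far: [1, 3]
unit clause [-2] forces x2=F; simplify:
  drop 2 from [2, -4] -> [-4]
  drop 2 from [2, 4] -> [4]
  satisfied 3 clause(s); 2 remain; assigned so far: [1, 2, 3]
unit clause [-4] forces x4=F; simplify:
  drop 4 from [4] -> [] (empty!)
  satisfied 1 clause(s); 1 remain; assigned so far: [1, 2, 3, 4]
CONFLICT (empty clause)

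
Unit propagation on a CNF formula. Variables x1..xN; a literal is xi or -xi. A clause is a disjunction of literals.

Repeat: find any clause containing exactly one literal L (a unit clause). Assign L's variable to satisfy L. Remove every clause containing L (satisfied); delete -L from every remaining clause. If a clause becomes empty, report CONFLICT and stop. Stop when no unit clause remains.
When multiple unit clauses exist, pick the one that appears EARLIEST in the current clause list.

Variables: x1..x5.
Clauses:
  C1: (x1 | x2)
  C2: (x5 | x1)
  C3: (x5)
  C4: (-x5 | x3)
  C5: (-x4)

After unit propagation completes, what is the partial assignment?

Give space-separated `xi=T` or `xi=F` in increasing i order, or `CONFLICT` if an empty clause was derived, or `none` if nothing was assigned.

Answer: x3=T x4=F x5=T

Derivation:
unit clause [5] forces x5=T; simplify:
  drop -5 from [-5, 3] -> [3]
  satisfied 2 clause(s); 3 remain; assigned so far: [5]
unit clause [3] forces x3=T; simplify:
  satisfied 1 clause(s); 2 remain; assigned so far: [3, 5]
unit clause [-4] forces x4=F; simplify:
  satisfied 1 clause(s); 1 remain; assigned so far: [3, 4, 5]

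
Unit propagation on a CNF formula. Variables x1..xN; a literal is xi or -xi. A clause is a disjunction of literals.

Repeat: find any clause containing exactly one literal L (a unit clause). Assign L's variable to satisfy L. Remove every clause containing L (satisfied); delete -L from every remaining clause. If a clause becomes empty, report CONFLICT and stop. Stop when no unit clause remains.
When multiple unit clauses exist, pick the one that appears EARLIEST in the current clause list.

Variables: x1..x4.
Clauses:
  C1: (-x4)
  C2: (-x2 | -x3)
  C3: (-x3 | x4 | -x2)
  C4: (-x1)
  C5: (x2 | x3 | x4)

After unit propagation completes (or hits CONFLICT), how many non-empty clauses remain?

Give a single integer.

unit clause [-4] forces x4=F; simplify:
  drop 4 from [-3, 4, -2] -> [-3, -2]
  drop 4 from [2, 3, 4] -> [2, 3]
  satisfied 1 clause(s); 4 remain; assigned so far: [4]
unit clause [-1] forces x1=F; simplify:
  satisfied 1 clause(s); 3 remain; assigned so far: [1, 4]

Answer: 3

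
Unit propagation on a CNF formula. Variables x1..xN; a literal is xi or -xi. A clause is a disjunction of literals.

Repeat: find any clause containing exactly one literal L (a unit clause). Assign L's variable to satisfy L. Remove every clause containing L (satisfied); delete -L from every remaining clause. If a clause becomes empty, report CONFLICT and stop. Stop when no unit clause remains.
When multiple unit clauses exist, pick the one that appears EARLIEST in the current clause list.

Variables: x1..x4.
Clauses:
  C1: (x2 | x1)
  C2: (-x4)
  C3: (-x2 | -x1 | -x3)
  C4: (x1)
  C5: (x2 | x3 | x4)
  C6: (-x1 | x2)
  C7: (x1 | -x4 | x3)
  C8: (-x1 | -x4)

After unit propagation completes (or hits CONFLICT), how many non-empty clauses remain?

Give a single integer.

unit clause [-4] forces x4=F; simplify:
  drop 4 from [2, 3, 4] -> [2, 3]
  satisfied 3 clause(s); 5 remain; assigned so far: [4]
unit clause [1] forces x1=T; simplify:
  drop -1 from [-2, -1, -3] -> [-2, -3]
  drop -1 from [-1, 2] -> [2]
  satisfied 2 clause(s); 3 remain; assigned so far: [1, 4]
unit clause [2] forces x2=T; simplify:
  drop -2 from [-2, -3] -> [-3]
  satisfied 2 clause(s); 1 remain; assigned so far: [1, 2, 4]
unit clause [-3] forces x3=F; simplify:
  satisfied 1 clause(s); 0 remain; assigned so far: [1, 2, 3, 4]

Answer: 0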